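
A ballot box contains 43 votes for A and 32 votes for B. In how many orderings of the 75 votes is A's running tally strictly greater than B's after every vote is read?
Strict-lead orderings = 228888897836465565006

Total orderings of the 75 votes with 43 for A: C(75, 43) = 1560606121612265215950. By the Bertrand ballot formula (Cycle Lemma / reflection principle), the number of orderings in which A is strictly ahead of B throughout is (p − q)/(p + q) · C(p + q, p) = (43 − 32)/(43 + 32) · 1560606121612265215950 = 228888897836465565006.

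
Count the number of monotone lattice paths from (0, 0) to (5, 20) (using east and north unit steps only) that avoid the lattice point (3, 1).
Number of paths = 52290

Total paths from (0, 0) to (5, 20): C(25, 5) = 53130. Paths through (3, 1): (paths (0, 0) → (3, 1)) × (paths (3, 1) → (5, 20)) = C(4, 3) · C(21, 2) = 4 · 210 = 840. Avoidance count = 53130 − 840 = 52290.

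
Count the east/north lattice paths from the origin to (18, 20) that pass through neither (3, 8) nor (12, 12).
Number of paths = 22943362167

Inclusion–exclusion. Total paths: C(38, 18) = 33578000610. Through P₁: C(11, 3)·C(27, 15) = 2868336900. Through P₂: C(24, 12)·C(14, 6) = 8120580468. Since P₁ is strictly southwest of P₂, a monotone path through both must visit P₁ then P₂; paths through both = C(11, 3)·C(13, 9)·C(14, 6) = 354278925. Avoid both = 33578000610 − 2868336900 − 8120580468 + 354278925 = 22943362167.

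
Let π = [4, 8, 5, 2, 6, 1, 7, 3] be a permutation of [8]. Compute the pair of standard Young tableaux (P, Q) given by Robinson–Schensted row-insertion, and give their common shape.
P = [1, 3, 6, 7] / [2, 5] / [4] / [8];  Q = [1, 2, 5, 7] / [3, 8] / [4] / [6];  common shape = (4, 2, 1, 1)

Row-insert the values π_1, π_2, … into P one at a time, bumping the leftmost entry strictly greater than the inserted value down to the next row. The recording tableau Q records, in position (i, j), the step at which that cell was added to P.
  Insert 4 (step 1): P = [4];  Q = [1]
  Insert 8 (step 2): P = [4, 8];  Q = [1, 2]
  Insert 5 (step 3): P = [4, 5] / [8];  Q = [1, 2] / [3]
  Insert 2 (step 4): P = [2, 5] / [4] / [8];  Q = [1, 2] / [3] / [4]
  Insert 6 (step 5): P = [2, 5, 6] / [4] / [8];  Q = [1, 2, 5] / [3] / [4]
  Insert 1 (step 6): P = [1, 5, 6] / [2] / [4] / [8];  Q = [1, 2, 5] / [3] / [4] / [6]
  Insert 7 (step 7): P = [1, 5, 6, 7] / [2] / [4] / [8];  Q = [1, 2, 5, 7] / [3] / [4] / [6]
  Insert 3 (step 8): P = [1, 3, 6, 7] / [2, 5] / [4] / [8];  Q = [1, 2, 5, 7] / [3, 8] / [4] / [6]
Final shape: (4, 2, 1, 1).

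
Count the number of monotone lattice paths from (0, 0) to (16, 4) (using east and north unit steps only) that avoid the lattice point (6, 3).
Number of paths = 3921

Total paths from (0, 0) to (16, 4): C(20, 16) = 4845. Paths through (6, 3): (paths (0, 0) → (6, 3)) × (paths (6, 3) → (16, 4)) = C(9, 6) · C(11, 10) = 84 · 11 = 924. Avoidance count = 4845 − 924 = 3921.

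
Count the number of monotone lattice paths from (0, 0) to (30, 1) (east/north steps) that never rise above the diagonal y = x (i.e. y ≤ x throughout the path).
Number of paths = 30

By the reflection principle (André's argument), the number of monotone paths to (30, 1) with n ≤ m that never go above y = x is C(31, 30) − C(31, 31) = 31 − 1 = 30.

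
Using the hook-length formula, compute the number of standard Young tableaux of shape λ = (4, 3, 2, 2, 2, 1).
# SYT of shape (4, 3, 2, 2, 2, 1) = 36608

Hook-length formula: f^λ = n! / Π hook(c), product over all cells c of the Young diagram. For λ = (4, 3, 2, 2, 2, 1), n = 14 boxes. Hook lengths by row (left-to-right, top-to-bottom): [9, 7, 3, 1]; [7, 5, 1]; [5, 3]; [4, 2]; [3, 1]; [1]. Product of hooks = 2381400. So f^λ = 14! / 2381400 = 87178291200 / 2381400 = 36608.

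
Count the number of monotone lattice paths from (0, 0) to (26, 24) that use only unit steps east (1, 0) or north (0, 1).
Number of paths = 121548660036300

A monotone lattice path from (0, 0) to (26, 24) consists of 26 east steps and 24 north steps in some order, so it is determined by which 26 of the 50 steps are east. The count is C(50, 26) = 121548660036300.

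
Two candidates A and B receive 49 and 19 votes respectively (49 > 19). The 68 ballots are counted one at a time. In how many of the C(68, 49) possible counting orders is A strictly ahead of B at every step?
Strict-lead orderings = 14786682833637000

Total orderings of the 68 votes with 49 for A: C(68, 49) = 33516481089577200. By the Bertrand ballot formula (Cycle Lemma / reflection principle), the number of orderings in which A is strictly ahead of B throughout is (p − q)/(p + q) · C(p + q, p) = (49 − 19)/(49 + 19) · 33516481089577200 = 14786682833637000.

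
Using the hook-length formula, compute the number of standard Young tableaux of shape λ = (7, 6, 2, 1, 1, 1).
# SYT of shape (7, 6, 2, 1, 1, 1) = 4288284

Hook-length formula: f^λ = n! / Π hook(c), product over all cells c of the Young diagram. For λ = (7, 6, 2, 1, 1, 1), n = 18 boxes. Hook lengths by row (left-to-right, top-to-bottom): [12, 8, 6, 5, 4, 3, 1]; [10, 6, 4, 3, 2, 1]; [5, 1]; [3]; [2]; [1]. Product of hooks = 1492992000. So f^λ = 18! / 1492992000 = 6402373705728000 / 1492992000 = 4288284.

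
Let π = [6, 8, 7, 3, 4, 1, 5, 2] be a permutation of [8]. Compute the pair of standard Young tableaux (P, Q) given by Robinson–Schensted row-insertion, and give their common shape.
P = [1, 2, 5] / [3, 4] / [6, 7] / [8];  Q = [1, 2, 7] / [3, 5] / [4, 8] / [6];  common shape = (3, 2, 2, 1)

Row-insert the values π_1, π_2, … into P one at a time, bumping the leftmost entry strictly greater than the inserted value down to the next row. The recording tableau Q records, in position (i, j), the step at which that cell was added to P.
  Insert 6 (step 1): P = [6];  Q = [1]
  Insert 8 (step 2): P = [6, 8];  Q = [1, 2]
  Insert 7 (step 3): P = [6, 7] / [8];  Q = [1, 2] / [3]
  Insert 3 (step 4): P = [3, 7] / [6] / [8];  Q = [1, 2] / [3] / [4]
  Insert 4 (step 5): P = [3, 4] / [6, 7] / [8];  Q = [1, 2] / [3, 5] / [4]
  Insert 1 (step 6): P = [1, 4] / [3, 7] / [6] / [8];  Q = [1, 2] / [3, 5] / [4] / [6]
  Insert 5 (step 7): P = [1, 4, 5] / [3, 7] / [6] / [8];  Q = [1, 2, 7] / [3, 5] / [4] / [6]
  Insert 2 (step 8): P = [1, 2, 5] / [3, 4] / [6, 7] / [8];  Q = [1, 2, 7] / [3, 5] / [4, 8] / [6]
Final shape: (3, 2, 2, 1).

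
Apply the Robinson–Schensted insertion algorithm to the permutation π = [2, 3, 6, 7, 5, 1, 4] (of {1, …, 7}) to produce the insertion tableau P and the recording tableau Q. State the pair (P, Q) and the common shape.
P = [1, 3, 4, 7] / [2, 5] / [6];  Q = [1, 2, 3, 4] / [5, 7] / [6];  common shape = (4, 2, 1)

Row-insert the values π_1, π_2, … into P one at a time, bumping the leftmost entry strictly greater than the inserted value down to the next row. The recording tableau Q records, in position (i, j), the step at which that cell was added to P.
  Insert 2 (step 1): P = [2];  Q = [1]
  Insert 3 (step 2): P = [2, 3];  Q = [1, 2]
  Insert 6 (step 3): P = [2, 3, 6];  Q = [1, 2, 3]
  Insert 7 (step 4): P = [2, 3, 6, 7];  Q = [1, 2, 3, 4]
  Insert 5 (step 5): P = [2, 3, 5, 7] / [6];  Q = [1, 2, 3, 4] / [5]
  Insert 1 (step 6): P = [1, 3, 5, 7] / [2] / [6];  Q = [1, 2, 3, 4] / [5] / [6]
  Insert 4 (step 7): P = [1, 3, 4, 7] / [2, 5] / [6];  Q = [1, 2, 3, 4] / [5, 7] / [6]
Final shape: (4, 2, 1).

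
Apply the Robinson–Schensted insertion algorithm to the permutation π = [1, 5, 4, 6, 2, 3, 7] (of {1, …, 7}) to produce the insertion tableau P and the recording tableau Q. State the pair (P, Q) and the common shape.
P = [1, 2, 3, 7] / [4, 6] / [5];  Q = [1, 2, 4, 7] / [3, 6] / [5];  common shape = (4, 2, 1)

Row-insert the values π_1, π_2, … into P one at a time, bumping the leftmost entry strictly greater than the inserted value down to the next row. The recording tableau Q records, in position (i, j), the step at which that cell was added to P.
  Insert 1 (step 1): P = [1];  Q = [1]
  Insert 5 (step 2): P = [1, 5];  Q = [1, 2]
  Insert 4 (step 3): P = [1, 4] / [5];  Q = [1, 2] / [3]
  Insert 6 (step 4): P = [1, 4, 6] / [5];  Q = [1, 2, 4] / [3]
  Insert 2 (step 5): P = [1, 2, 6] / [4] / [5];  Q = [1, 2, 4] / [3] / [5]
  Insert 3 (step 6): P = [1, 2, 3] / [4, 6] / [5];  Q = [1, 2, 4] / [3, 6] / [5]
  Insert 7 (step 7): P = [1, 2, 3, 7] / [4, 6] / [5];  Q = [1, 2, 4, 7] / [3, 6] / [5]
Final shape: (4, 2, 1).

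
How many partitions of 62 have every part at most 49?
p(62, parts ≤ 49) = 1299884

Use the recurrence p(n, m) = p(n, m−1) + p(n−m, m): either the largest part is < m (count p(n, m−1)) or the largest part is exactly m (remove one copy of m, count p(n−m, m)). With p(0, ·) = 1 this gives p(62, parts ≤ 49) = 1299884. (By conjugating Young diagrams, this also counts partitions of 62 into at most 49 parts.)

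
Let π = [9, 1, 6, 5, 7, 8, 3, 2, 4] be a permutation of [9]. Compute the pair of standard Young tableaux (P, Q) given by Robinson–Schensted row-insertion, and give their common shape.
P = [1, 2, 4, 8] / [3, 7] / [5] / [6] / [9];  Q = [1, 3, 5, 6] / [2, 9] / [4] / [7] / [8];  common shape = (4, 2, 1, 1, 1)

Row-insert the values π_1, π_2, … into P one at a time, bumping the leftmost entry strictly greater than the inserted value down to the next row. The recording tableau Q records, in position (i, j), the step at which that cell was added to P.
  Insert 9 (step 1): P = [9];  Q = [1]
  Insert 1 (step 2): P = [1] / [9];  Q = [1] / [2]
  Insert 6 (step 3): P = [1, 6] / [9];  Q = [1, 3] / [2]
  Insert 5 (step 4): P = [1, 5] / [6] / [9];  Q = [1, 3] / [2] / [4]
  Insert 7 (step 5): P = [1, 5, 7] / [6] / [9];  Q = [1, 3, 5] / [2] / [4]
  Insert 8 (step 6): P = [1, 5, 7, 8] / [6] / [9];  Q = [1, 3, 5, 6] / [2] / [4]
  Insert 3 (step 7): P = [1, 3, 7, 8] / [5] / [6] / [9];  Q = [1, 3, 5, 6] / [2] / [4] / [7]
  Insert 2 (step 8): P = [1, 2, 7, 8] / [3] / [5] / [6] / [9];  Q = [1, 3, 5, 6] / [2] / [4] / [7] / [8]
  Insert 4 (step 9): P = [1, 2, 4, 8] / [3, 7] / [5] / [6] / [9];  Q = [1, 3, 5, 6] / [2, 9] / [4] / [7] / [8]
Final shape: (4, 2, 1, 1, 1).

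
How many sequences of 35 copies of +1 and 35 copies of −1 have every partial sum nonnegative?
C_35 = 3116285494907301262

These ballot sequences are counted by the Catalan number C_n = (1/(n + 1)) · C(2n, n). For n = 35: C_35 = (1/36) · C(70, 35) = 112186277816662845432/36 = 3116285494907301262.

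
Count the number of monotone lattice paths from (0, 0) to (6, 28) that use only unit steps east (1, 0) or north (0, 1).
Number of paths = 1344904

A monotone lattice path from (0, 0) to (6, 28) consists of 6 east steps and 28 north steps in some order, so it is determined by which 6 of the 34 steps are east. The count is C(34, 6) = 1344904.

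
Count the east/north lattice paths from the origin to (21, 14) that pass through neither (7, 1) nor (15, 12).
Number of paths = 1689675288

Inclusion–exclusion. Total paths: C(35, 21) = 2319959400. Through P₁: C(8, 7)·C(27, 14) = 160466400. Through P₂: C(27, 15)·C(8, 6) = 486748080. Since P₁ is strictly southwest of P₂, a monotone path through both must visit P₁ then P₂; paths through both = C(8, 7)·C(19, 8)·C(8, 6) = 16930368. Avoid both = 2319959400 − 160466400 − 486748080 + 16930368 = 1689675288.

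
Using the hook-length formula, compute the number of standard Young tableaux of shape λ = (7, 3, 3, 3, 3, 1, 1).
# SYT of shape (7, 3, 3, 3, 3, 1, 1) = 188024760

Hook-length formula: f^λ = n! / Π hook(c), product over all cells c of the Young diagram. For λ = (7, 3, 3, 3, 3, 1, 1), n = 21 boxes. Hook lengths by row (left-to-right, top-to-bottom): [13, 10, 9, 4, 3, 2, 1]; [8, 5, 4]; [7, 4, 3]; [6, 3, 2]; [5, 2, 1]; [2]; [1]. Product of hooks = 271724544000. So f^λ = 21! / 271724544000 = 51090942171709440000 / 271724544000 = 188024760.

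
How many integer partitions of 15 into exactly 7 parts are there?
p(15, 7 parts) = 21

Partitions of n into exactly k parts ↔ partitions of n − k into at most k parts (subtract 1 from each part). For n = 15, k = 7, the partitions are: 9+1+1+1+1+1+1, 8+2+1+1+1+1+1, 7+3+1+1+1+1+1, 7+2+2+1+1+1+1, 6+4+1+1+1+1+1, 6+3+2+1+1+1+1, 6+2+2+2+1+1+1, 5+5+1+1+1+1+1, 5+4+2+1+1+1+1, 5+3+3+1+1+1+1, 5+3+2+2+1+1+1, 5+2+2+2+2+1+1, 4+4+3+1+1+1+1, 4+4+2+2+1+1+1, 4+3+3+2+1+1+1, 4+3+2+2+2+1+1, 4+2+2+2+2+2+1, 3+3+3+3+1+1+1, 3+3+3+2+2+1+1, 3+3+2+2+2+2+1, 3+2+2+2+2+2+2. Count = 21.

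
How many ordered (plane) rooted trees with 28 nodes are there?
C_27 = 69533550916004

These ordered rooted trees are counted by the Catalan number C_n = (1/(n + 1)) · C(2n, n). For n = 27: C_27 = (1/28) · C(54, 27) = 1946939425648112/28 = 69533550916004.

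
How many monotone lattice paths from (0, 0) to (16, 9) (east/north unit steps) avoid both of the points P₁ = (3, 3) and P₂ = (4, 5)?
Number of paths = 1380215

Inclusion–exclusion. Total paths: C(25, 16) = 2042975. Through P₁: C(6, 3)·C(19, 13) = 542640. Through P₂: C(9, 4)·C(16, 12) = 229320. Since P₁ is strictly southwest of P₂, a monotone path through both must visit P₁ then P₂; paths through both = C(6, 3)·C(3, 1)·C(16, 12) = 109200. Avoid both = 2042975 − 542640 − 229320 + 109200 = 1380215.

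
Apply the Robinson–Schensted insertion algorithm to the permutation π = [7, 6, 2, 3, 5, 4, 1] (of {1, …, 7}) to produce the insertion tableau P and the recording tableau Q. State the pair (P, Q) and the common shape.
P = [1, 3, 4] / [2] / [5] / [6] / [7];  Q = [1, 4, 5] / [2] / [3] / [6] / [7];  common shape = (3, 1, 1, 1, 1)

Row-insert the values π_1, π_2, … into P one at a time, bumping the leftmost entry strictly greater than the inserted value down to the next row. The recording tableau Q records, in position (i, j), the step at which that cell was added to P.
  Insert 7 (step 1): P = [7];  Q = [1]
  Insert 6 (step 2): P = [6] / [7];  Q = [1] / [2]
  Insert 2 (step 3): P = [2] / [6] / [7];  Q = [1] / [2] / [3]
  Insert 3 (step 4): P = [2, 3] / [6] / [7];  Q = [1, 4] / [2] / [3]
  Insert 5 (step 5): P = [2, 3, 5] / [6] / [7];  Q = [1, 4, 5] / [2] / [3]
  Insert 4 (step 6): P = [2, 3, 4] / [5] / [6] / [7];  Q = [1, 4, 5] / [2] / [3] / [6]
  Insert 1 (step 7): P = [1, 3, 4] / [2] / [5] / [6] / [7];  Q = [1, 4, 5] / [2] / [3] / [6] / [7]
Final shape: (3, 1, 1, 1, 1).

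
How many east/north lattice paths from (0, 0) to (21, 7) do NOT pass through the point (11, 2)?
Number of paths = 949806

Total paths from (0, 0) to (21, 7): C(28, 21) = 1184040. Paths through (11, 2): (paths (0, 0) → (11, 2)) × (paths (11, 2) → (21, 7)) = C(13, 11) · C(15, 10) = 78 · 3003 = 234234. Avoidance count = 1184040 − 234234 = 949806.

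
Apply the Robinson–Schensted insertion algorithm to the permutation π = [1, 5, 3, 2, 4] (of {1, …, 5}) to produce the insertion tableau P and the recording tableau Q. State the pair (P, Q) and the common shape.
P = [1, 2, 4] / [3] / [5];  Q = [1, 2, 5] / [3] / [4];  common shape = (3, 1, 1)

Row-insert the values π_1, π_2, … into P one at a time, bumping the leftmost entry strictly greater than the inserted value down to the next row. The recording tableau Q records, in position (i, j), the step at which that cell was added to P.
  Insert 1 (step 1): P = [1];  Q = [1]
  Insert 5 (step 2): P = [1, 5];  Q = [1, 2]
  Insert 3 (step 3): P = [1, 3] / [5];  Q = [1, 2] / [3]
  Insert 2 (step 4): P = [1, 2] / [3] / [5];  Q = [1, 2] / [3] / [4]
  Insert 4 (step 5): P = [1, 2, 4] / [3] / [5];  Q = [1, 2, 5] / [3] / [4]
Final shape: (3, 1, 1).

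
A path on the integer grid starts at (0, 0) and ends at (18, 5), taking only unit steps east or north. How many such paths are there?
Number of paths = 33649

A monotone lattice path from (0, 0) to (18, 5) consists of 18 east steps and 5 north steps in some order, so it is determined by which 18 of the 23 steps are east. The count is C(23, 18) = 33649.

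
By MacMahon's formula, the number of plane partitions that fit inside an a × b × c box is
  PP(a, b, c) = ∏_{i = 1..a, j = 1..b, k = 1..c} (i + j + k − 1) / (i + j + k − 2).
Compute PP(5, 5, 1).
PP(5, 5, 1) = 252

Evaluate the triple product over i = 1..5, j = 1..5, k = 1..1. The factors are (2/1) · (3/2) · (4/3) · (5/4) · (6/5) · (3/2) · (4/3) · (5/4) · … (25 factors total). The numerators and denominators telescope so the product is an integer; carrying out the multiplication exactly gives PP(5, 5, 1) = 252.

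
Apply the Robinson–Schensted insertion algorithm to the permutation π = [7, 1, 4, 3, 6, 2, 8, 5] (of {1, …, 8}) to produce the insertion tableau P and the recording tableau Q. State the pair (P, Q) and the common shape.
P = [1, 2, 5, 8] / [3, 6] / [4] / [7];  Q = [1, 3, 5, 7] / [2, 8] / [4] / [6];  common shape = (4, 2, 1, 1)

Row-insert the values π_1, π_2, … into P one at a time, bumping the leftmost entry strictly greater than the inserted value down to the next row. The recording tableau Q records, in position (i, j), the step at which that cell was added to P.
  Insert 7 (step 1): P = [7];  Q = [1]
  Insert 1 (step 2): P = [1] / [7];  Q = [1] / [2]
  Insert 4 (step 3): P = [1, 4] / [7];  Q = [1, 3] / [2]
  Insert 3 (step 4): P = [1, 3] / [4] / [7];  Q = [1, 3] / [2] / [4]
  Insert 6 (step 5): P = [1, 3, 6] / [4] / [7];  Q = [1, 3, 5] / [2] / [4]
  Insert 2 (step 6): P = [1, 2, 6] / [3] / [4] / [7];  Q = [1, 3, 5] / [2] / [4] / [6]
  Insert 8 (step 7): P = [1, 2, 6, 8] / [3] / [4] / [7];  Q = [1, 3, 5, 7] / [2] / [4] / [6]
  Insert 5 (step 8): P = [1, 2, 5, 8] / [3, 6] / [4] / [7];  Q = [1, 3, 5, 7] / [2, 8] / [4] / [6]
Final shape: (4, 2, 1, 1).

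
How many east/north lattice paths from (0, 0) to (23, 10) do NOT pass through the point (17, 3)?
Number of paths = 90604800

Total paths from (0, 0) to (23, 10): C(33, 23) = 92561040. Paths through (17, 3): (paths (0, 0) → (17, 3)) × (paths (17, 3) → (23, 10)) = C(20, 17) · C(13, 6) = 1140 · 1716 = 1956240. Avoidance count = 92561040 − 1956240 = 90604800.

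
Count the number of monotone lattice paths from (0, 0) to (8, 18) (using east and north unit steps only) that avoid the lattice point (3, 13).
Number of paths = 1421155

Total paths from (0, 0) to (8, 18): C(26, 8) = 1562275. Paths through (3, 13): (paths (0, 0) → (3, 13)) × (paths (3, 13) → (8, 18)) = C(16, 3) · C(10, 5) = 560 · 252 = 141120. Avoidance count = 1562275 − 141120 = 1421155.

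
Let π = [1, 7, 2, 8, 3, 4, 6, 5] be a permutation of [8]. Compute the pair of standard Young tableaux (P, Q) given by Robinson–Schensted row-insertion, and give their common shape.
P = [1, 2, 3, 4, 5] / [6, 8] / [7];  Q = [1, 2, 4, 6, 7] / [3, 5] / [8];  common shape = (5, 2, 1)

Row-insert the values π_1, π_2, … into P one at a time, bumping the leftmost entry strictly greater than the inserted value down to the next row. The recording tableau Q records, in position (i, j), the step at which that cell was added to P.
  Insert 1 (step 1): P = [1];  Q = [1]
  Insert 7 (step 2): P = [1, 7];  Q = [1, 2]
  Insert 2 (step 3): P = [1, 2] / [7];  Q = [1, 2] / [3]
  Insert 8 (step 4): P = [1, 2, 8] / [7];  Q = [1, 2, 4] / [3]
  Insert 3 (step 5): P = [1, 2, 3] / [7, 8];  Q = [1, 2, 4] / [3, 5]
  Insert 4 (step 6): P = [1, 2, 3, 4] / [7, 8];  Q = [1, 2, 4, 6] / [3, 5]
  Insert 6 (step 7): P = [1, 2, 3, 4, 6] / [7, 8];  Q = [1, 2, 4, 6, 7] / [3, 5]
  Insert 5 (step 8): P = [1, 2, 3, 4, 5] / [6, 8] / [7];  Q = [1, 2, 4, 6, 7] / [3, 5] / [8]
Final shape: (5, 2, 1).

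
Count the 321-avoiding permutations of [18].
C_18 = 477638700

These 321-avoiding permutations are counted by the Catalan number C_n = (1/(n + 1)) · C(2n, n). For n = 18: C_18 = (1/19) · C(36, 18) = 9075135300/19 = 477638700.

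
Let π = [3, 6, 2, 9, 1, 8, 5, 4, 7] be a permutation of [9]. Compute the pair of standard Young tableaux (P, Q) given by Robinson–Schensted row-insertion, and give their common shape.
P = [1, 4, 7] / [2, 5, 8] / [3, 6] / [9];  Q = [1, 2, 4] / [3, 6, 9] / [5, 7] / [8];  common shape = (3, 3, 2, 1)

Row-insert the values π_1, π_2, … into P one at a time, bumping the leftmost entry strictly greater than the inserted value down to the next row. The recording tableau Q records, in position (i, j), the step at which that cell was added to P.
  Insert 3 (step 1): P = [3];  Q = [1]
  Insert 6 (step 2): P = [3, 6];  Q = [1, 2]
  Insert 2 (step 3): P = [2, 6] / [3];  Q = [1, 2] / [3]
  Insert 9 (step 4): P = [2, 6, 9] / [3];  Q = [1, 2, 4] / [3]
  Insert 1 (step 5): P = [1, 6, 9] / [2] / [3];  Q = [1, 2, 4] / [3] / [5]
  Insert 8 (step 6): P = [1, 6, 8] / [2, 9] / [3];  Q = [1, 2, 4] / [3, 6] / [5]
  Insert 5 (step 7): P = [1, 5, 8] / [2, 6] / [3, 9];  Q = [1, 2, 4] / [3, 6] / [5, 7]
  Insert 4 (step 8): P = [1, 4, 8] / [2, 5] / [3, 6] / [9];  Q = [1, 2, 4] / [3, 6] / [5, 7] / [8]
  Insert 7 (step 9): P = [1, 4, 7] / [2, 5, 8] / [3, 6] / [9];  Q = [1, 2, 4] / [3, 6, 9] / [5, 7] / [8]
Final shape: (3, 3, 2, 1).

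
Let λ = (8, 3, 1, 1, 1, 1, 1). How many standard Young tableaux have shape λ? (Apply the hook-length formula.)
# SYT of shape (8, 3, 1, 1, 1, 1, 1) = 115830

Hook-length formula: f^λ = n! / Π hook(c), product over all cells c of the Young diagram. For λ = (8, 3, 1, 1, 1, 1, 1), n = 16 boxes. Hook lengths by row (left-to-right, top-to-bottom): [14, 8, 7, 5, 4, 3, 2, 1]; [8, 2, 1]; [5]; [4]; [3]; [2]; [1]. Product of hooks = 180633600. So f^λ = 16! / 180633600 = 20922789888000 / 180633600 = 115830.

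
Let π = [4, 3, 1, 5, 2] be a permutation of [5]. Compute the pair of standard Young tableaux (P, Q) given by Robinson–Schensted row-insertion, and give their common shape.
P = [1, 2] / [3, 5] / [4];  Q = [1, 4] / [2, 5] / [3];  common shape = (2, 2, 1)

Row-insert the values π_1, π_2, … into P one at a time, bumping the leftmost entry strictly greater than the inserted value down to the next row. The recording tableau Q records, in position (i, j), the step at which that cell was added to P.
  Insert 4 (step 1): P = [4];  Q = [1]
  Insert 3 (step 2): P = [3] / [4];  Q = [1] / [2]
  Insert 1 (step 3): P = [1] / [3] / [4];  Q = [1] / [2] / [3]
  Insert 5 (step 4): P = [1, 5] / [3] / [4];  Q = [1, 4] / [2] / [3]
  Insert 2 (step 5): P = [1, 2] / [3, 5] / [4];  Q = [1, 4] / [2, 5] / [3]
Final shape: (2, 2, 1).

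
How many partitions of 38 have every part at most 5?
p(38, parts ≤ 5) = 1469

Use the recurrence p(n, m) = p(n, m−1) + p(n−m, m): either the largest part is < m (count p(n, m−1)) or the largest part is exactly m (remove one copy of m, count p(n−m, m)). With p(0, ·) = 1 this gives p(38, parts ≤ 5) = 1469. (By conjugating Young diagrams, this also counts partitions of 38 into at most 5 parts.)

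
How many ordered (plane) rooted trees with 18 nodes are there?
C_17 = 129644790

These ordered rooted trees are counted by the Catalan number C_n = (1/(n + 1)) · C(2n, n). For n = 17: C_17 = (1/18) · C(34, 17) = 2333606220/18 = 129644790.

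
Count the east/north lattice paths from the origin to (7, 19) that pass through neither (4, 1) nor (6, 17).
Number of paths = 350604

Inclusion–exclusion. Total paths: C(26, 7) = 657800. Through P₁: C(5, 4)·C(21, 3) = 6650. Through P₂: C(23, 6)·C(3, 1) = 302841. Since P₁ is strictly southwest of P₂, a monotone path through both must visit P₁ then P₂; paths through both = C(5, 4)·C(18, 2)·C(3, 1) = 2295. Avoid both = 657800 − 6650 − 302841 + 2295 = 350604.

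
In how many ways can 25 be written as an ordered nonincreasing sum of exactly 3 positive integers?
p(25, 3 parts) = 52

Partitions of n into exactly k parts are in bijection with partitions of n − k into at most k parts (subtract 1 from each part). So p(25, exactly 3) = p(22, parts ≤ 3). Computing via the recurrence p(m, j) = p(m, j−1) + p(m−j, j) gives 52.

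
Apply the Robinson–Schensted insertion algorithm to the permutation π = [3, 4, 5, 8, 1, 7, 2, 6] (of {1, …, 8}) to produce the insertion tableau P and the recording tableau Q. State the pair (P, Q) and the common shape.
P = [1, 2, 5, 6] / [3, 4, 7] / [8];  Q = [1, 2, 3, 4] / [5, 6, 8] / [7];  common shape = (4, 3, 1)

Row-insert the values π_1, π_2, … into P one at a time, bumping the leftmost entry strictly greater than the inserted value down to the next row. The recording tableau Q records, in position (i, j), the step at which that cell was added to P.
  Insert 3 (step 1): P = [3];  Q = [1]
  Insert 4 (step 2): P = [3, 4];  Q = [1, 2]
  Insert 5 (step 3): P = [3, 4, 5];  Q = [1, 2, 3]
  Insert 8 (step 4): P = [3, 4, 5, 8];  Q = [1, 2, 3, 4]
  Insert 1 (step 5): P = [1, 4, 5, 8] / [3];  Q = [1, 2, 3, 4] / [5]
  Insert 7 (step 6): P = [1, 4, 5, 7] / [3, 8];  Q = [1, 2, 3, 4] / [5, 6]
  Insert 2 (step 7): P = [1, 2, 5, 7] / [3, 4] / [8];  Q = [1, 2, 3, 4] / [5, 6] / [7]
  Insert 6 (step 8): P = [1, 2, 5, 6] / [3, 4, 7] / [8];  Q = [1, 2, 3, 4] / [5, 6, 8] / [7]
Final shape: (4, 3, 1).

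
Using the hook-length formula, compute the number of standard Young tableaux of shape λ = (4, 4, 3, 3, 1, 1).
# SYT of shape (4, 4, 3, 3, 1, 1) = 336336

Hook-length formula: f^λ = n! / Π hook(c), product over all cells c of the Young diagram. For λ = (4, 4, 3, 3, 1, 1), n = 16 boxes. Hook lengths by row (left-to-right, top-to-bottom): [9, 6, 5, 2]; [8, 5, 4, 1]; [6, 3, 2]; [5, 2, 1]; [2]; [1]. Product of hooks = 62208000. So f^λ = 16! / 62208000 = 20922789888000 / 62208000 = 336336.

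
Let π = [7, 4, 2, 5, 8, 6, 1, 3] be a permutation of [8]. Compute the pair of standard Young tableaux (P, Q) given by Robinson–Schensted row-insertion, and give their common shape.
P = [1, 3, 6] / [2, 5] / [4, 8] / [7];  Q = [1, 4, 5] / [2, 6] / [3, 8] / [7];  common shape = (3, 2, 2, 1)

Row-insert the values π_1, π_2, … into P one at a time, bumping the leftmost entry strictly greater than the inserted value down to the next row. The recording tableau Q records, in position (i, j), the step at which that cell was added to P.
  Insert 7 (step 1): P = [7];  Q = [1]
  Insert 4 (step 2): P = [4] / [7];  Q = [1] / [2]
  Insert 2 (step 3): P = [2] / [4] / [7];  Q = [1] / [2] / [3]
  Insert 5 (step 4): P = [2, 5] / [4] / [7];  Q = [1, 4] / [2] / [3]
  Insert 8 (step 5): P = [2, 5, 8] / [4] / [7];  Q = [1, 4, 5] / [2] / [3]
  Insert 6 (step 6): P = [2, 5, 6] / [4, 8] / [7];  Q = [1, 4, 5] / [2, 6] / [3]
  Insert 1 (step 7): P = [1, 5, 6] / [2, 8] / [4] / [7];  Q = [1, 4, 5] / [2, 6] / [3] / [7]
  Insert 3 (step 8): P = [1, 3, 6] / [2, 5] / [4, 8] / [7];  Q = [1, 4, 5] / [2, 6] / [3, 8] / [7]
Final shape: (3, 2, 2, 1).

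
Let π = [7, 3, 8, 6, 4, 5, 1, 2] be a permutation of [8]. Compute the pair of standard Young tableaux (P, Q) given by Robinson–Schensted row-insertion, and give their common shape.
P = [1, 2, 5] / [3, 4] / [6, 8] / [7];  Q = [1, 3, 6] / [2, 4] / [5, 8] / [7];  common shape = (3, 2, 2, 1)

Row-insert the values π_1, π_2, … into P one at a time, bumping the leftmost entry strictly greater than the inserted value down to the next row. The recording tableau Q records, in position (i, j), the step at which that cell was added to P.
  Insert 7 (step 1): P = [7];  Q = [1]
  Insert 3 (step 2): P = [3] / [7];  Q = [1] / [2]
  Insert 8 (step 3): P = [3, 8] / [7];  Q = [1, 3] / [2]
  Insert 6 (step 4): P = [3, 6] / [7, 8];  Q = [1, 3] / [2, 4]
  Insert 4 (step 5): P = [3, 4] / [6, 8] / [7];  Q = [1, 3] / [2, 4] / [5]
  Insert 5 (step 6): P = [3, 4, 5] / [6, 8] / [7];  Q = [1, 3, 6] / [2, 4] / [5]
  Insert 1 (step 7): P = [1, 4, 5] / [3, 8] / [6] / [7];  Q = [1, 3, 6] / [2, 4] / [5] / [7]
  Insert 2 (step 8): P = [1, 2, 5] / [3, 4] / [6, 8] / [7];  Q = [1, 3, 6] / [2, 4] / [5, 8] / [7]
Final shape: (3, 2, 2, 1).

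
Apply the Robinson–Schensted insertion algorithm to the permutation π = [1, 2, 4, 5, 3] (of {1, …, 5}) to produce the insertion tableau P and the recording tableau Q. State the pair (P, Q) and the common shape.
P = [1, 2, 3, 5] / [4];  Q = [1, 2, 3, 4] / [5];  common shape = (4, 1)

Row-insert the values π_1, π_2, … into P one at a time, bumping the leftmost entry strictly greater than the inserted value down to the next row. The recording tableau Q records, in position (i, j), the step at which that cell was added to P.
  Insert 1 (step 1): P = [1];  Q = [1]
  Insert 2 (step 2): P = [1, 2];  Q = [1, 2]
  Insert 4 (step 3): P = [1, 2, 4];  Q = [1, 2, 3]
  Insert 5 (step 4): P = [1, 2, 4, 5];  Q = [1, 2, 3, 4]
  Insert 3 (step 5): P = [1, 2, 3, 5] / [4];  Q = [1, 2, 3, 4] / [5]
Final shape: (4, 1).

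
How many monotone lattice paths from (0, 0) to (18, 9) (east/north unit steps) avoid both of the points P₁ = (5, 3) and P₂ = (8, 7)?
Number of paths = 2872083

Inclusion–exclusion. Total paths: C(27, 18) = 4686825. Through P₁: C(8, 5)·C(19, 13) = 1519392. Through P₂: C(15, 8)·C(12, 10) = 424710. Since P₁ is strictly southwest of P₂, a monotone path through both must visit P₁ then P₂; paths through both = C(8, 5)·C(7, 3)·C(12, 10) = 129360. Avoid both = 4686825 − 1519392 − 424710 + 129360 = 2872083.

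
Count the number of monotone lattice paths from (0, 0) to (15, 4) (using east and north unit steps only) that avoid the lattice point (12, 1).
Number of paths = 3616

Total paths from (0, 0) to (15, 4): C(19, 15) = 3876. Paths through (12, 1): (paths (0, 0) → (12, 1)) × (paths (12, 1) → (15, 4)) = C(13, 12) · C(6, 3) = 13 · 20 = 260. Avoidance count = 3876 − 260 = 3616.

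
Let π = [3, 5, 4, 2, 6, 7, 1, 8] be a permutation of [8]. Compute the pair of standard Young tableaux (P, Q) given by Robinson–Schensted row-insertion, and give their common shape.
P = [1, 4, 6, 7, 8] / [2] / [3] / [5];  Q = [1, 2, 5, 6, 8] / [3] / [4] / [7];  common shape = (5, 1, 1, 1)

Row-insert the values π_1, π_2, … into P one at a time, bumping the leftmost entry strictly greater than the inserted value down to the next row. The recording tableau Q records, in position (i, j), the step at which that cell was added to P.
  Insert 3 (step 1): P = [3];  Q = [1]
  Insert 5 (step 2): P = [3, 5];  Q = [1, 2]
  Insert 4 (step 3): P = [3, 4] / [5];  Q = [1, 2] / [3]
  Insert 2 (step 4): P = [2, 4] / [3] / [5];  Q = [1, 2] / [3] / [4]
  Insert 6 (step 5): P = [2, 4, 6] / [3] / [5];  Q = [1, 2, 5] / [3] / [4]
  Insert 7 (step 6): P = [2, 4, 6, 7] / [3] / [5];  Q = [1, 2, 5, 6] / [3] / [4]
  Insert 1 (step 7): P = [1, 4, 6, 7] / [2] / [3] / [5];  Q = [1, 2, 5, 6] / [3] / [4] / [7]
  Insert 8 (step 8): P = [1, 4, 6, 7, 8] / [2] / [3] / [5];  Q = [1, 2, 5, 6, 8] / [3] / [4] / [7]
Final shape: (5, 1, 1, 1).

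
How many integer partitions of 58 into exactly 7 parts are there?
p(58, 7 parts) = 19928

Partitions of n into exactly k parts are in bijection with partitions of n − k into at most k parts (subtract 1 from each part). So p(58, exactly 7) = p(51, parts ≤ 7). Computing via the recurrence p(m, j) = p(m, j−1) + p(m−j, j) gives 19928.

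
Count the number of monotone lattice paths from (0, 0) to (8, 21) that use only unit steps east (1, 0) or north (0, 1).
Number of paths = 4292145

A monotone lattice path from (0, 0) to (8, 21) consists of 8 east steps and 21 north steps in some order, so it is determined by which 8 of the 29 steps are east. The count is C(29, 8) = 4292145.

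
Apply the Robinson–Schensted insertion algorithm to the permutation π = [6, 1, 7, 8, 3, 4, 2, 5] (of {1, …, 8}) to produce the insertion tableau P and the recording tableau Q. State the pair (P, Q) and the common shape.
P = [1, 2, 4, 5] / [3, 7, 8] / [6];  Q = [1, 3, 4, 8] / [2, 5, 6] / [7];  common shape = (4, 3, 1)

Row-insert the values π_1, π_2, … into P one at a time, bumping the leftmost entry strictly greater than the inserted value down to the next row. The recording tableau Q records, in position (i, j), the step at which that cell was added to P.
  Insert 6 (step 1): P = [6];  Q = [1]
  Insert 1 (step 2): P = [1] / [6];  Q = [1] / [2]
  Insert 7 (step 3): P = [1, 7] / [6];  Q = [1, 3] / [2]
  Insert 8 (step 4): P = [1, 7, 8] / [6];  Q = [1, 3, 4] / [2]
  Insert 3 (step 5): P = [1, 3, 8] / [6, 7];  Q = [1, 3, 4] / [2, 5]
  Insert 4 (step 6): P = [1, 3, 4] / [6, 7, 8];  Q = [1, 3, 4] / [2, 5, 6]
  Insert 2 (step 7): P = [1, 2, 4] / [3, 7, 8] / [6];  Q = [1, 3, 4] / [2, 5, 6] / [7]
  Insert 5 (step 8): P = [1, 2, 4, 5] / [3, 7, 8] / [6];  Q = [1, 3, 4, 8] / [2, 5, 6] / [7]
Final shape: (4, 3, 1).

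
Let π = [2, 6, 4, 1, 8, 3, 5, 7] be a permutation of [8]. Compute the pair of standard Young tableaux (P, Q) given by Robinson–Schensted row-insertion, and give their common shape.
P = [1, 3, 5, 7] / [2, 4, 8] / [6];  Q = [1, 2, 5, 8] / [3, 6, 7] / [4];  common shape = (4, 3, 1)

Row-insert the values π_1, π_2, … into P one at a time, bumping the leftmost entry strictly greater than the inserted value down to the next row. The recording tableau Q records, in position (i, j), the step at which that cell was added to P.
  Insert 2 (step 1): P = [2];  Q = [1]
  Insert 6 (step 2): P = [2, 6];  Q = [1, 2]
  Insert 4 (step 3): P = [2, 4] / [6];  Q = [1, 2] / [3]
  Insert 1 (step 4): P = [1, 4] / [2] / [6];  Q = [1, 2] / [3] / [4]
  Insert 8 (step 5): P = [1, 4, 8] / [2] / [6];  Q = [1, 2, 5] / [3] / [4]
  Insert 3 (step 6): P = [1, 3, 8] / [2, 4] / [6];  Q = [1, 2, 5] / [3, 6] / [4]
  Insert 5 (step 7): P = [1, 3, 5] / [2, 4, 8] / [6];  Q = [1, 2, 5] / [3, 6, 7] / [4]
  Insert 7 (step 8): P = [1, 3, 5, 7] / [2, 4, 8] / [6];  Q = [1, 2, 5, 8] / [3, 6, 7] / [4]
Final shape: (4, 3, 1).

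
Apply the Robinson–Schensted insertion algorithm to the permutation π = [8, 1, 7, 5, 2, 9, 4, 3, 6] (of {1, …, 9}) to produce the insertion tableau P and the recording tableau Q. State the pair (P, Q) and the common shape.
P = [1, 2, 3, 6] / [4, 9] / [5] / [7] / [8];  Q = [1, 3, 6, 9] / [2, 7] / [4] / [5] / [8];  common shape = (4, 2, 1, 1, 1)

Row-insert the values π_1, π_2, … into P one at a time, bumping the leftmost entry strictly greater than the inserted value down to the next row. The recording tableau Q records, in position (i, j), the step at which that cell was added to P.
  Insert 8 (step 1): P = [8];  Q = [1]
  Insert 1 (step 2): P = [1] / [8];  Q = [1] / [2]
  Insert 7 (step 3): P = [1, 7] / [8];  Q = [1, 3] / [2]
  Insert 5 (step 4): P = [1, 5] / [7] / [8];  Q = [1, 3] / [2] / [4]
  Insert 2 (step 5): P = [1, 2] / [5] / [7] / [8];  Q = [1, 3] / [2] / [4] / [5]
  Insert 9 (step 6): P = [1, 2, 9] / [5] / [7] / [8];  Q = [1, 3, 6] / [2] / [4] / [5]
  Insert 4 (step 7): P = [1, 2, 4] / [5, 9] / [7] / [8];  Q = [1, 3, 6] / [2, 7] / [4] / [5]
  Insert 3 (step 8): P = [1, 2, 3] / [4, 9] / [5] / [7] / [8];  Q = [1, 3, 6] / [2, 7] / [4] / [5] / [8]
  Insert 6 (step 9): P = [1, 2, 3, 6] / [4, 9] / [5] / [7] / [8];  Q = [1, 3, 6, 9] / [2, 7] / [4] / [5] / [8]
Final shape: (4, 2, 1, 1, 1).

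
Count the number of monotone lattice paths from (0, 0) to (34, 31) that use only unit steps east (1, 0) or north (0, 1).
Number of paths = 3397378086595889760

A monotone lattice path from (0, 0) to (34, 31) consists of 34 east steps and 31 north steps in some order, so it is determined by which 34 of the 65 steps are east. The count is C(65, 34) = 3397378086595889760.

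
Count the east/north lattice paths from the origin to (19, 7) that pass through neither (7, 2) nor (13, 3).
Number of paths = 370352

Inclusion–exclusion. Total paths: C(26, 19) = 657800. Through P₁: C(9, 7)·C(17, 12) = 222768. Through P₂: C(16, 13)·C(10, 6) = 117600. Since P₁ is strictly southwest of P₂, a monotone path through both must visit P₁ then P₂; paths through both = C(9, 7)·C(7, 6)·C(10, 6) = 52920. Avoid both = 657800 − 222768 − 117600 + 52920 = 370352.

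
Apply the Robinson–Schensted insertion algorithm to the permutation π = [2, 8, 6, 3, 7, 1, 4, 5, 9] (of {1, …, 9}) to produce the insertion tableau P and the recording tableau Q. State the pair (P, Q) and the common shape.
P = [1, 3, 4, 5, 9] / [2, 7] / [6] / [8];  Q = [1, 2, 5, 8, 9] / [3, 7] / [4] / [6];  common shape = (5, 2, 1, 1)

Row-insert the values π_1, π_2, … into P one at a time, bumping the leftmost entry strictly greater than the inserted value down to the next row. The recording tableau Q records, in position (i, j), the step at which that cell was added to P.
  Insert 2 (step 1): P = [2];  Q = [1]
  Insert 8 (step 2): P = [2, 8];  Q = [1, 2]
  Insert 6 (step 3): P = [2, 6] / [8];  Q = [1, 2] / [3]
  Insert 3 (step 4): P = [2, 3] / [6] / [8];  Q = [1, 2] / [3] / [4]
  Insert 7 (step 5): P = [2, 3, 7] / [6] / [8];  Q = [1, 2, 5] / [3] / [4]
  Insert 1 (step 6): P = [1, 3, 7] / [2] / [6] / [8];  Q = [1, 2, 5] / [3] / [4] / [6]
  Insert 4 (step 7): P = [1, 3, 4] / [2, 7] / [6] / [8];  Q = [1, 2, 5] / [3, 7] / [4] / [6]
  Insert 5 (step 8): P = [1, 3, 4, 5] / [2, 7] / [6] / [8];  Q = [1, 2, 5, 8] / [3, 7] / [4] / [6]
  Insert 9 (step 9): P = [1, 3, 4, 5, 9] / [2, 7] / [6] / [8];  Q = [1, 2, 5, 8, 9] / [3, 7] / [4] / [6]
Final shape: (5, 2, 1, 1).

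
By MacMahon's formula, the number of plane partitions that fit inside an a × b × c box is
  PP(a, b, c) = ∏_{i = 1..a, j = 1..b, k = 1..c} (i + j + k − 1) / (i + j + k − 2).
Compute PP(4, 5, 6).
PP(4, 5, 6) = 133613766

Evaluate the triple product over i = 1..4, j = 1..5, k = 1..6. The factors are (2/1) · (3/2) · (4/3) · (5/4) · (6/5) · (7/6) · (3/2) · (4/3) · … (120 factors total). The numerators and denominators telescope so the product is an integer; carrying out the multiplication exactly gives PP(4, 5, 6) = 133613766.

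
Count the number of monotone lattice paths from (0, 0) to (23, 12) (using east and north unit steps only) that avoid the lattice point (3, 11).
Number of paths = 834444156

Total paths from (0, 0) to (23, 12): C(35, 23) = 834451800. Paths through (3, 11): (paths (0, 0) → (3, 11)) × (paths (3, 11) → (23, 12)) = C(14, 3) · C(21, 20) = 364 · 21 = 7644. Avoidance count = 834451800 − 7644 = 834444156.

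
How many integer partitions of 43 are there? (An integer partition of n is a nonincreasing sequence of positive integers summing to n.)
p(43) = 63261

Compute p(n) via the recurrence p(n, m) = p(n, m−1) + p(n−m, m), where p(n, m) counts partitions of n with all parts ≤ m and p(n) = p(n, n). The base cases are p(0, m) = 1 and p(n, 0) = 0 for n > 0. Filling the table yields p(43) = 63261. (Euler's pentagonal recurrence is an alternative.)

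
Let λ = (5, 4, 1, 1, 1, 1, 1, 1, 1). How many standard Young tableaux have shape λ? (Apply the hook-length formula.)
# SYT of shape (5, 4, 1, 1, 1, 1, 1, 1, 1) = 80640

Hook-length formula: f^λ = n! / Π hook(c), product over all cells c of the Young diagram. For λ = (5, 4, 1, 1, 1, 1, 1, 1, 1), n = 16 boxes. Hook lengths by row (left-to-right, top-to-bottom): [13, 5, 4, 3, 1]; [11, 3, 2, 1]; [7]; [6]; [5]; [4]; [3]; [2]; [1]. Product of hooks = 259459200. So f^λ = 16! / 259459200 = 20922789888000 / 259459200 = 80640.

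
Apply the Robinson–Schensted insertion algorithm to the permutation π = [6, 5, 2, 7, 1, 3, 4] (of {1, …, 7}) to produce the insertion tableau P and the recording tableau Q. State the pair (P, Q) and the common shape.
P = [1, 3, 4] / [2, 7] / [5] / [6];  Q = [1, 4, 7] / [2, 6] / [3] / [5];  common shape = (3, 2, 1, 1)

Row-insert the values π_1, π_2, … into P one at a time, bumping the leftmost entry strictly greater than the inserted value down to the next row. The recording tableau Q records, in position (i, j), the step at which that cell was added to P.
  Insert 6 (step 1): P = [6];  Q = [1]
  Insert 5 (step 2): P = [5] / [6];  Q = [1] / [2]
  Insert 2 (step 3): P = [2] / [5] / [6];  Q = [1] / [2] / [3]
  Insert 7 (step 4): P = [2, 7] / [5] / [6];  Q = [1, 4] / [2] / [3]
  Insert 1 (step 5): P = [1, 7] / [2] / [5] / [6];  Q = [1, 4] / [2] / [3] / [5]
  Insert 3 (step 6): P = [1, 3] / [2, 7] / [5] / [6];  Q = [1, 4] / [2, 6] / [3] / [5]
  Insert 4 (step 7): P = [1, 3, 4] / [2, 7] / [5] / [6];  Q = [1, 4, 7] / [2, 6] / [3] / [5]
Final shape: (3, 2, 1, 1).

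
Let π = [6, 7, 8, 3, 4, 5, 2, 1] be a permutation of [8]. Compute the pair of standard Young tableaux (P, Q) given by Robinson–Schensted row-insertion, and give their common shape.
P = [1, 4, 5] / [2, 7, 8] / [3] / [6];  Q = [1, 2, 3] / [4, 5, 6] / [7] / [8];  common shape = (3, 3, 1, 1)

Row-insert the values π_1, π_2, … into P one at a time, bumping the leftmost entry strictly greater than the inserted value down to the next row. The recording tableau Q records, in position (i, j), the step at which that cell was added to P.
  Insert 6 (step 1): P = [6];  Q = [1]
  Insert 7 (step 2): P = [6, 7];  Q = [1, 2]
  Insert 8 (step 3): P = [6, 7, 8];  Q = [1, 2, 3]
  Insert 3 (step 4): P = [3, 7, 8] / [6];  Q = [1, 2, 3] / [4]
  Insert 4 (step 5): P = [3, 4, 8] / [6, 7];  Q = [1, 2, 3] / [4, 5]
  Insert 5 (step 6): P = [3, 4, 5] / [6, 7, 8];  Q = [1, 2, 3] / [4, 5, 6]
  Insert 2 (step 7): P = [2, 4, 5] / [3, 7, 8] / [6];  Q = [1, 2, 3] / [4, 5, 6] / [7]
  Insert 1 (step 8): P = [1, 4, 5] / [2, 7, 8] / [3] / [6];  Q = [1, 2, 3] / [4, 5, 6] / [7] / [8]
Final shape: (3, 3, 1, 1).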